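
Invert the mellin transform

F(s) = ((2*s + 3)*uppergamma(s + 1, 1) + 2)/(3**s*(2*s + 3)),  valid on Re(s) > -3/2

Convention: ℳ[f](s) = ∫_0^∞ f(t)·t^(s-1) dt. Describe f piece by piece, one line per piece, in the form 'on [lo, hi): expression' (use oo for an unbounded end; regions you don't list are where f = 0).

on [0, 1/3): 3*sqrt(3)*t**(3/2)
on [1/3, oo): 3*t*exp(-3*t)

strip the common scale on t: t**(3/2) on [0, 1); t*exp(-t) on [1, ∞)
remove the shared t-power first: sqrt(t) on [0, 1); exp(-t) on [1, ∞)
slice at 1/3, transform all 2 pieces, and sum them
piece [0, 1/3): integrate 3*sqrt(3)*t**(3/2) against the kernel
over [1/3, ∞), the kernel integral of 3*t*exp(-3*t) enters the sum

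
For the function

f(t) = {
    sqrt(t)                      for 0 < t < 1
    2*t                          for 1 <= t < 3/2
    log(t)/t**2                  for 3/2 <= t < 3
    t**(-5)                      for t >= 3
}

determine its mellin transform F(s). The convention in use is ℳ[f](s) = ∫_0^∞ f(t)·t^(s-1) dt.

undo the shared t-power: t**(3/2) on [0, 1); 2*t**2 on [1, 3/2); log(t)/t on [3/2, 3); …
integrate the 4 segments split at 1, 3/2, 3, then add the results
∫ over [0, 1) of sqrt(t)·t^(s-1) joins the sum
∫ 2*t·t^(s-1) over [1, 3/2)
segment 3/2 to 3 holds log(t)/t**2; add its integral
between 3 and ∞ the integrand is t**(-5)·t^(s-1)

2**(1 - s)*(324*2**(s - 1)*(s - 5)*(s + 1)*(-2*s + (s - 1)**2 + 3) - 324*2**(s - 1)*(s - 5)*(2*s + 1)*(-2*s + (s - 1)**2 + 3) - 108*3**(s - 1)*(s - 5)*(s - 1)*(s + 1)*(2*s + 1)*log(3) + 108*3**(s - 1)*(s - 5)*(s - 1)*(s + 1)*(2*s + 1)*log(2) - 108*3**(s - 1)*(s - 5)*(s + 1)*(2*s + 1)*log(2) + 108*3**(s - 1)*(s - 5)*(s + 1)*(2*s + 1) + 108*3**(s - 1)*(s - 5)*(s + 1)*(2*s + 1)*log(3) + 729*3**(s - 1)*(s - 5)*(2*s + 1)*(-2*s + (s - 1)**2 + 3) + 54*6**(s - 1)*(s - 5)*(s - 1)*(s + 1)*(2*s + 1)*log(3) - 54*6**(s - 1)*(s - 5)*(s + 1)*(2*s + 1)*log(3) - 54*6**(s - 1)*(s - 5)*(s + 1)*(2*s + 1) - 2*6**(s - 1)*(s + 1)*(2*s + 1)*(-2*s + (s - 1)**2 + 3))/(162*(s - 5)*(s + 1)*(2*s + 1)*(-2*s + (s - 1)**2 + 3))
  -1/2 < Re(s) < 5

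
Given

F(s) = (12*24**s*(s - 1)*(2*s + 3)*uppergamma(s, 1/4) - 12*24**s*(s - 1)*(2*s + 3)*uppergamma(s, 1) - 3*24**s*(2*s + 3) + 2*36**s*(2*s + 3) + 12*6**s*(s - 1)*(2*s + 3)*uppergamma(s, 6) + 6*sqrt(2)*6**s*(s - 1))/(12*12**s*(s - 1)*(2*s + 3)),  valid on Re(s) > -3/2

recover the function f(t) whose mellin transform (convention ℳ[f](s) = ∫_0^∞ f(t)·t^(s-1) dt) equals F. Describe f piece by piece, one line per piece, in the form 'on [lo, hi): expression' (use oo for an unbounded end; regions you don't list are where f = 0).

summing 4 kernel integrals split by 1/2, 2, 3 yields ℳ[f](s)
segment [0, 1/2) carries t**(3/2); integrate it
between 1/2 and 2 the integrand is exp(-t/2)·t^(s-1)
on [2, 3) integrate f = 1/(2*t) against the kernel
between 3 and ∞ the integrand is exp(-2*t)·t^(s-1)

on [0, 1/2): t**(3/2)
on [1/2, 2): exp(-t/2)
on [2, 3): 1/(2*t)
on [3, oo): exp(-2*t)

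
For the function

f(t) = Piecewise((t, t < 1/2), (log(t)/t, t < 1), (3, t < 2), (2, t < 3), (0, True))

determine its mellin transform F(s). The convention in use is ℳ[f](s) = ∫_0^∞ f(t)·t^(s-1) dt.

cuts at 1/2, 1, 2: linearity sums the 4 kernel integrals
on [0, 1/2) integrate f = t against the kernel
piece [1/2, 1): integrate log(t)/t against the kernel
piece [1, 2): integrate 3 against the kernel
the [2, 3) slice contributes ∫ 2·t^(s-1) dt

(2*2**(2*s)*(s + 1)*(s**2 - 2*s + 1) - 2*2**s*s*(s + 1) - 6*2**s*(s + 1)*(s**2 - 2*s + 1) + 4*6**s*(s + 1)*(s**2 - 2*s + 1) + 4*s**2*(s + 1)*log(2) - 4*s*(s + 1)*log(2) + 4*s*(s + 1) + s*(s**2 - 2*s + 1))/(2*2**s*s*(s + 1)*(s**2 - 2*s + 1))
  Re(s) > -1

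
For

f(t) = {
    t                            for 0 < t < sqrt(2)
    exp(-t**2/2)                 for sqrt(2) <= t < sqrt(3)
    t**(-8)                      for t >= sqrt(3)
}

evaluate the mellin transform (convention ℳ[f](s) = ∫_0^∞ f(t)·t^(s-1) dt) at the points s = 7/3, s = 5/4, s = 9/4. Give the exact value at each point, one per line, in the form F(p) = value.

F(7/3) = -2**(1/6)*uppergamma(7/6, 3/2) + 3**(1/6)/153 + 2**(1/6)*uppergamma(7/6, 1) + 3*2**(2/3)/5
F(5/4) = -2**(5/8)*uppergamma(5/8, 3/2)/2 + 4*3**(5/8)/2187 + 2**(5/8)*uppergamma(5/8, 1)/2 + 8*2**(1/8)/9
F(9/4) = -2**(1/8)*uppergamma(9/8, 3/2) + 4*3**(1/8)/621 + 2**(1/8)*uppergamma(9/8, 1) + 8*2**(5/8)/13

back out the power substitution: sqrt(t) on [0, 2); exp(-t/2) on [2, 3); t**(-4) on [3, ∞)
split f at sqrt(2), sqrt(3): ℳ[f](s) collects 3 kernel integrals
∫ t·t^(s-1) over [0, sqrt(2))
piece [sqrt(2), sqrt(3)): integrate exp(-t**2/2) against the kernel
∫ over [sqrt(3), ∞) of t**(-8)·t^(s-1) joins the sum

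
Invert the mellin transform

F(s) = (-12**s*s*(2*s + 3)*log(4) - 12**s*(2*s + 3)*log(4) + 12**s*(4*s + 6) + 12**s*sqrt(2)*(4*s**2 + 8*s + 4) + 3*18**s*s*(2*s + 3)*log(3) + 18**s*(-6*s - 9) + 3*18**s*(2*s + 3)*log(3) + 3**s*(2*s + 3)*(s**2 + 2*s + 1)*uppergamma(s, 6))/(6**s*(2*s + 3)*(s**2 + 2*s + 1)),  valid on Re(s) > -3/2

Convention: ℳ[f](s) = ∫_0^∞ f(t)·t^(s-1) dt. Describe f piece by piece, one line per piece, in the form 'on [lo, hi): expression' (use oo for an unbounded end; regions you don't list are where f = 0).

on [0, 2): t**(3/2)
on [2, 3): t*log(t)
on [3, oo): exp(-2*t)

treat the 3 regions marked off by 2, 3 separately and sum
for t in [0, 2): the term is ∫ t**(3/2)·t^(s-1)
the [2, 3) slice contributes ∫ t*log(t)·t^(s-1) dt
for t in [3, ∞): the term is ∫ exp(-2*t)·t^(s-1)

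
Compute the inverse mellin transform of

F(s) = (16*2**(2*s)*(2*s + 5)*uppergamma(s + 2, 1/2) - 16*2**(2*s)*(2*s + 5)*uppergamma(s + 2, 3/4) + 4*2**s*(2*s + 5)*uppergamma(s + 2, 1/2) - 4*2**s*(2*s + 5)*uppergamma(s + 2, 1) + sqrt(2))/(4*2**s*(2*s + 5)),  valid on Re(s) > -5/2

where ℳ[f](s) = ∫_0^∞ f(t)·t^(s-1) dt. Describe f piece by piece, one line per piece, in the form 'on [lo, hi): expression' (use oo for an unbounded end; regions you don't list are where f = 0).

on [0, 1/2): t**(5/2)
on [1/2, 1): t**2*exp(-t)
on [1, 3/2): t**2*exp(-t/2)

strip the shared t-power: sqrt(t) on [0, 1/2); exp(-t) on [1/2, 1); exp(-t/2) on [1, 3/2)
linearity at 1/2, 1 turns ℳ[f](s) into 3 summed integrals
[0, 1/2) adds the kernel integral of t**(5/2)
over [1/2, 1), the kernel integral of t**2*exp(-t) enters the sum
piece [1, 3/2): integrate t**2*exp(-t/2) against the kernel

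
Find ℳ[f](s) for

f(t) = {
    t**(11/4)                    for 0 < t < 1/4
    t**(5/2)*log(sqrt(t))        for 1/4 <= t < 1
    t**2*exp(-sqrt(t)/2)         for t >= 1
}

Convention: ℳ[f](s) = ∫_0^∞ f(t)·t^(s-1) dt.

peel off the shared t-power: t**(3/4) on [0, 1/4); sqrt(t)*log(sqrt(t)) on [1/4, 1); exp(-sqrt(t)/2) on [1, ∞)
undo the power substitution: t**(3/2) on [0, 1/2); t*log(t) on [1/2, 1); exp(-t/2) on [1, ∞)
integrate the 3 segments split at 1/4, 1, then add the results
∫ over [0, 1/4) of t**(11/4)·t^(s-1) joins the sum
piece [1/4, 1): integrate t**(5/2)*log(sqrt(t)) against the kernel
∫ over [1, ∞) of t**2*exp(-sqrt(t)/2)·t^(s-1) joins the sum

(512*2**(4*s)*(4*s + 11)*(4*s + 4*(s + 2)**2 + 9)*uppergamma(2*s + 4, 1/2) - 32*2**(2*s)*(4*s + 11) + 4*s + (s + 2)*(4*s + 11)*log(4) + (4*s + 11)*log(2) + sqrt(2)*(4*s + 4*(s + 2)**2 + 9) + 11)/(16*2**(2*s)*(4*s + 11)*(4*s + 4*(s + 2)**2 + 9))
  Re(s) > -11/4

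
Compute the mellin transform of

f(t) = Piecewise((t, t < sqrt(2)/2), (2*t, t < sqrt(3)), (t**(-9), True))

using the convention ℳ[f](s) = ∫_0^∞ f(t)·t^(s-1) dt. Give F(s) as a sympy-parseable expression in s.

2**(1/2 - s/2)*(486*6**(s/2 + 1/2)*(s - 9) - 6**(s/2 + 1/2)*(s + 1) - 243*s + 2187)/(486*(s - 9)*(s + 1))
  -1 < Re(s) < 9

the shared t-power comes off first: t**2 on [0, sqrt(2)/2); 2*t**2 on [sqrt(2)/2, sqrt(3)); t**(-8) on [sqrt(3), ∞)
the power substitution comes off first: t on [0, 1/2); 2*t on [1/2, 3); t**(-4) on [3, ∞)
breakpoints sqrt(2)/2, sqrt(3): one integral from each of the 3 segments
∫ over [0, sqrt(2)/2) of t·t^(s-1) joins the sum
the [sqrt(2)/2, sqrt(3)) slice contributes ∫ 2*t·t^(s-1) dt
segment [sqrt(3), ∞) carries t**(-9); integrate it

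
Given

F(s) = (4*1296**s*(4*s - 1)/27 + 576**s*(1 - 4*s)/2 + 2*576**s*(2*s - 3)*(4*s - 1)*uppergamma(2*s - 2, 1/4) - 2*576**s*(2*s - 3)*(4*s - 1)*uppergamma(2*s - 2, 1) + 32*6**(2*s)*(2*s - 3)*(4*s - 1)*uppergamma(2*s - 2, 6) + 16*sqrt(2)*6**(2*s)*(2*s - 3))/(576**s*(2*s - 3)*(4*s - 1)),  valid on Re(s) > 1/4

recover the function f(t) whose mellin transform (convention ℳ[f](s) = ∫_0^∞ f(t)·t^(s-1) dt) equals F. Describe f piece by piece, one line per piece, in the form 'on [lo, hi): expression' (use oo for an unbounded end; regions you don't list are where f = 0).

on [0, 1/16): 2*sqrt(2)/t**(1/4)
on [1/16, 1): exp(-sqrt(t))/t
on [1, 9/4): 1/(4*t**(3/2))
on [9/4, oo): exp(-4*sqrt(t))/t

undo the shared t-power: 2*sqrt(2)*t**(3/4) on [0, 1/16); exp(-sqrt(t)) on [1/16, 1); 1/(4*sqrt(t)) on [1, 9/4); …
peel off the power substitution: 2*sqrt(2)*t**(3/2) on [0, 1/4); exp(-t) on [1/4, 1); 1/(4*t) on [1, 3/2); …
remove the common scale on t first: t**(3/2) on [0, 1/2); exp(-t/2) on [1/2, 2); 1/(2*t) on [2, 3); …
breakpoints 1/16, 1, 9/4: one integral from each of the 4 segments
∫ over [0, 1/16) of 2*sqrt(2)/t**(1/4)·t^(s-1) joins the sum
∫ over [1/16, 1) of exp(-sqrt(t))/t·t^(s-1) joins the sum
the [1, 9/4) slice contributes ∫ 1/(4*t**(3/2))·t^(s-1) dt
∫ exp(-4*sqrt(t))/t·t^(s-1) over [9/4, ∞)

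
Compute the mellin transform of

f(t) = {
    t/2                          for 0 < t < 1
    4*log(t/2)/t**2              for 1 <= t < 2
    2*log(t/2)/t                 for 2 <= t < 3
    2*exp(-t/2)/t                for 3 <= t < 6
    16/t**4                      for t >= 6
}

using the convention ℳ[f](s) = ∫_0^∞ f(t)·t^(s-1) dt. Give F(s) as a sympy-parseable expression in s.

peel off the common scale on t: t on [0, 1/2); log(t)/t**2 on [1/2, 1); log(t)/t on [1, 3/2); …
remove the shared t-power first: t**2 on [0, 1/2); log(t)/t on [1/2, 1); log(t) on [1, 3/2); …
linearity at 1, 2, 3, 6 turns ℳ[f](s) into 5 summed integrals
between 0 and 1 the integrand is t/2·t^(s-1)
∫ 4*log(t/2)/t**2·t^(s-1) over [1, 2)
∫ over [2, 3) of 2*log(t/2)/t·t^(s-1) joins the sum
[3, 6) adds the kernel integral of 2*exp(-t/2)/t
on [6, ∞) integrate f = 16/t**4 against the kernel

2**s*2**(1 - s)*(108*2**(s - 1)*(s - 4)*(s - 1)**2*(s + 1)*(-2*s + (s - 1)**2 + 3)*uppergamma(s - 1, 3/2) - 108*2**(s - 1)*(s - 4)*(s - 1)**2*(s + 1)*(-2*s + (s - 1)**2 + 3)*uppergamma(s - 1, 3) - 108*2**(s - 1)*(s - 4)*(s - 1)**2*(s + 1) + 108*2**(s - 1)*(s - 4)*(s + 1)*(-2*s + (s - 1)**2 + 3) - 108*3**(s - 1)*(s - 4)*(s - 1)*(s + 1)*(-2*s + (s - 1)**2 + 3)*log(2) + 108*3**(s - 1)*(s - 4)*(s - 1)*(s + 1)*(-2*s + (s - 1)**2 + 3)*log(3) - 108*3**(s - 1)*(s - 4)*(s + 1)*(-2*s + (s - 1)**2 + 3) - 4*6**(s - 1)*(s - 1)**2*(s + 1)*(-2*s + (s - 1)**2 + 3) + 216*(s - 4)*(s - 1)**3*(s + 1)*log(2) - 216*(s - 4)*(s - 1)**2*(s + 1)*log(2) + 216*(s - 4)*(s - 1)**2*(s + 1) + 27*(s - 4)*(s - 1)**2*(-2*s + (s - 1)**2 + 3))/(108*(s - 4)*(s - 1)**2*(s + 1)*(-2*s + (s - 1)**2 + 3))
  -1 < Re(s) < 4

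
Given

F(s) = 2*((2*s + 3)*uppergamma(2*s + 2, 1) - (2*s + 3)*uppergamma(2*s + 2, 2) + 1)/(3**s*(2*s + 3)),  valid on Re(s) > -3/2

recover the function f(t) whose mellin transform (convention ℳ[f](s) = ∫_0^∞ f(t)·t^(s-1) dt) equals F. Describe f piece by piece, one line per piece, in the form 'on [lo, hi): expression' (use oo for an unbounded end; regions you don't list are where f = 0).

undo the common scale on t: t**(3/2) on [0, 1); t*exp(-sqrt(t)) on [1, 4)
reversing the shared t-power: sqrt(t) on [0, 1); exp(-sqrt(t)) on [1, 4)
back out the power substitution: t on [0, 1); exp(-t) on [1, 2)
along the cuts 1/3, ℳ[f](s) splits into 2 integrals
between 0 and 1/3 the integrand is 3*sqrt(3)*t**(3/2)·t^(s-1)
∫ over [1/3, 4/3) of 3*t*exp(-sqrt(3)*sqrt(t))·t^(s-1) joins the sum

on [0, 1/3): 3*sqrt(3)*t**(3/2)
on [1/3, 4/3): 3*t*exp(-sqrt(3)*sqrt(t))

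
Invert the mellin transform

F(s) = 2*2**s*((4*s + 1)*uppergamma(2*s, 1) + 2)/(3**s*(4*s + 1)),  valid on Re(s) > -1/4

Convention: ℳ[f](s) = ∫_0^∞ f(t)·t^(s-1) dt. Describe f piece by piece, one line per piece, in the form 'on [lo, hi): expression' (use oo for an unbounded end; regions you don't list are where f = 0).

on [0, 2/3): 2**(3/4)*3**(1/4)*t**(1/4)/2
on [2/3, oo): exp(-sqrt(6)*sqrt(t)/2)

peel off the common scale on t: 3**(1/4)*t**(1/4) on [0, 1/3); exp(-sqrt(3)*sqrt(t)) on [1/3, ∞)
back out the common scale on t: t**(1/4) on [0, 1); exp(-sqrt(t)) on [1, ∞)
strip the power substitution: sqrt(t) on [0, 1); exp(-t) on [1, ∞)
f breaks at 2/3 into 2 integrals to sum
∫ over [0, 2/3) of 2**(3/4)*3**(1/4)*t**(1/4)/2·t^(s-1) joins the sum
segment 2/3 to ∞ holds exp(-sqrt(6)*sqrt(t)/2); add its integral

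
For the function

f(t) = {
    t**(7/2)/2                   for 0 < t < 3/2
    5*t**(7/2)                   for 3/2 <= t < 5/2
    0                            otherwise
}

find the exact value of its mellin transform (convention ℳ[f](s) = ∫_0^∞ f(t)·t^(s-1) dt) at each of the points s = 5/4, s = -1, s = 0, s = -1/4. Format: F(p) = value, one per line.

F(5/4) = 2**(1/4)*(-729*3**(3/4) + 6250*5**(3/4))/304
F(-1) = -81*sqrt(6)/40 + 25*sqrt(10)/4
F(0) = -243*sqrt(6)/112 + 625*sqrt(10)/56
F(-1/4) = 2**(3/4)*(-243*3**(1/4) + 1250*5**(1/4))/104

f breaks at 3/2 into 2 integrals to sum
∫ over [0, 3/2) of t**(7/2)/2·t^(s-1) joins the sum
∫ 5*t**(7/2)·t^(s-1) over [3/2, 5/2)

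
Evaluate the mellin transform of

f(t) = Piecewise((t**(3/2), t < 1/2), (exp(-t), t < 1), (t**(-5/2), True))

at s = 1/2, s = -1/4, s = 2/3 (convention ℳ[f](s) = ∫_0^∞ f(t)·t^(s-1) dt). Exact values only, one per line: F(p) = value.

slice at 1/2, 1, transform all 3 pieces, and sum them
segment 0 to 1/2 holds t**(3/2); add its integral
∫ exp(-t)·t^(s-1) over [1/2, 1)
between 1 and ∞ the integrand is t**(-5/2)·t^(s-1)

F(1/2) = -sqrt(pi)*erfc(1) + sqrt(pi)*erfc(sqrt(2)/2) + 5/8
F(-1/4) = -uppergamma(-1/4, 1) + 2**(3/4)/5 + 4/11 + uppergamma(-1/4, 1/2)
F(2/3) = -uppergamma(2/3, 1) + 3*2**(5/6)/52 + 6/11 + uppergamma(2/3, 1/2)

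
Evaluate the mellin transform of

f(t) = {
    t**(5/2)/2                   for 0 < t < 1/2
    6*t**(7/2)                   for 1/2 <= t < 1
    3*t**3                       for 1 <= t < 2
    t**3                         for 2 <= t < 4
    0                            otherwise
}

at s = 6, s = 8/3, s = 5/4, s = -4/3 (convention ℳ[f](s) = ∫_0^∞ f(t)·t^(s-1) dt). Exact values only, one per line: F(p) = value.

linearity at 1/2, 1, 2 turns ℳ[f](s) into 4 summed integrals
segment 0 to 1/2 holds t**(5/2)/2; add its integral
segment 1/2 to 1 holds 6*t**(7/2); add its integral
∫ 3*t**3·t^(s-1) over [1, 2)
the [2, 4) slice contributes ∫ t**3·t^(s-1) dt

F(6) = 5000243/171 - 83*sqrt(2)/165376
F(8/3) = -447*2**(5/6)/73408 + 279/629 + 192*2**(2/3)/17 + 6144*2**(1/3)/17
F(5/4) = 180/323 + 290633*2**(1/4)/38760 + 1024*sqrt(2)/17
F(-4/3) = -87*2**(5/6)/364 + 63/65 + 12*2**(2/3)/5 + 24*2**(1/3)/5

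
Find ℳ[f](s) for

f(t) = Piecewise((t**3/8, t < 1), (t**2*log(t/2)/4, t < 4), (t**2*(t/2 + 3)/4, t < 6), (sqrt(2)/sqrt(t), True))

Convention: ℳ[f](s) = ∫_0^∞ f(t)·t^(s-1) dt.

the common scale on t comes off first: t**3 on [0, 1/2); t**2*log(t) on [1/2, 2); t**2*(t + 3) on [2, 3); …
peel off the shared t-power: t on [0, 1/2); log(t) on [1/2, 2); t + 3 on [2, 3); …
decompose at 1, 4, 6; ℳ[f](s) sums the 4 pieces' integrals
between 0 and 1 the integrand is t**3/8·t^(s-1)
the [1, 4) slice contributes ∫ t**2*log(t/2)/4·t^(s-1) dt
piece [4, 6): integrate t**2*(t/2 + 3)/4 against the kernel
piece [6, ∞): integrate sqrt(2)/sqrt(t) against the kernel

(480*2**(2*s)*(1 - 2*s)*(s + 2)**2 + 96*2**(2*s)*(s + 2)*(s + 3)*(2*s - 1)*log(2) - 288*2**(2*s)*(s + 2)*(2*s - 1) - 96*2**(2*s)*(s + 3)*(2*s - 1) - 16*sqrt(3)*6**s*(s + 2)**2*(s + 3) + 1296*6**s*(s + 2)**2*(2*s - 1) + 648*6**s*(s + 2)*(2*s - 1) + 3*(s + 2)**2*(2*s - 1) + 6*(s + 2)*(s + 3)*(2*s - 1)*log(2) + 6*(s + 3)*(2*s - 1))/(24*(s + 2)**2*(s + 3)*(2*s - 1))
  -3 < Re(s) < 1/2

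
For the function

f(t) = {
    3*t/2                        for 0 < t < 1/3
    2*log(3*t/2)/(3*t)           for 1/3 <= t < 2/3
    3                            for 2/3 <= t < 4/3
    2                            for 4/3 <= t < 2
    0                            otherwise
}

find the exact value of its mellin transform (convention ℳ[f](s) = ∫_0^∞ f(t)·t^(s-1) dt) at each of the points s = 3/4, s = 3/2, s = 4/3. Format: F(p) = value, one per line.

F(3/4) = 2*3**(1/4)*(-210*2**(3/4) - 84*log(2) + 28*sqrt(2) + 28*6**(3/4) + 339)/63
F(3/2) = sqrt(3)*(-180*sqrt(2) + 60*log(2) + 203 + 120*sqrt(6))/135
F(4/3) = 3**(2/3)*(-105*2**(1/3) + 28*log(2) + 14*2**(2/3) + 42*6**(1/3) + 85)/42

undo the common scale on t: t/2 on [0, 1); 2*log(t/2)/t on [1, 2); 3 on [2, 4); …
invert the common scale on t to get t on [0, 1/2); log(t)/t on [1/2, 1); 3 on [1, 2); …
along the cuts 1/3, 2/3, 4/3, ℳ[f](s) splits into 4 integrals
∫ 3*t/2·t^(s-1) over [0, 1/3)
on [1/3, 2/3): add ∫ 2*log(3*t/2)/(3*t)·t^(s-1) dt
∫ 3·t^(s-1) over [2/3, 4/3)
for t in [4/3, 2): the term is ∫ 2·t^(s-1)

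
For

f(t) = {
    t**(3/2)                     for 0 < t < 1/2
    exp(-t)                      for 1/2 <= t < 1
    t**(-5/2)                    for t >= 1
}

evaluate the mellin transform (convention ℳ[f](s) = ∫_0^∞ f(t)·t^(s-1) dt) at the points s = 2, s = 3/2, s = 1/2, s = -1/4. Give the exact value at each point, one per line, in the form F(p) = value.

summing 3 kernel integrals split by 1/2, 1 yields ℳ[f](s)
piece [0, 1/2): integrate t**(3/2) against the kernel
the [1/2, 1) slice contributes ∫ exp(-t)·t^(s-1) dt
[1, ∞) adds the kernel integral of t**(-5/2)

F(2) = -2*exp(-1) + sqrt(2)/56 + 3*exp(-1/2)/2 + 2
F(3/2) = -exp(-1) - sqrt(pi)*erfc(1)/2 + sqrt(pi)*erfc(sqrt(2)/2)/2 + sqrt(2)*exp(-1/2)/2 + 25/24
F(1/2) = -sqrt(pi)*erfc(1) + sqrt(pi)*erfc(sqrt(2)/2) + 5/8
F(-1/4) = -uppergamma(-1/4, 1) + 2**(3/4)/5 + 4/11 + uppergamma(-1/4, 1/2)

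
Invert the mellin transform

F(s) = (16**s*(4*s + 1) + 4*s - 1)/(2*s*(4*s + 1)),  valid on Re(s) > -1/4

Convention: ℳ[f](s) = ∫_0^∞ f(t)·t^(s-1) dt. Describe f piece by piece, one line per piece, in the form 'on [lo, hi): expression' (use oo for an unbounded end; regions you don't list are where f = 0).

on [0, 1): t**(1/4)
on [1, 16): 1/2

undo the power substitution: sqrt(t) on [0, 1); 1/2 on [1, 4)
invert the power substitution to get t on [0, 1); 1/2 on [1, 2)
f breaks at 1 into 2 integrals to sum
∫ over [0, 1) of t**(1/4)·t^(s-1) joins the sum
for t in [1, 16): the term is ∫ 1/2·t^(s-1)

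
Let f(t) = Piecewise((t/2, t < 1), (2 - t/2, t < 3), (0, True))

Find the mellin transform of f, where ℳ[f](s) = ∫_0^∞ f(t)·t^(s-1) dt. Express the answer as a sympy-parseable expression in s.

(3**s*s/2 + 2*3**s - s - 2)/(s*(s + 1))
  Re(s) > -1

peel off the common scale on t: t on [0, 1/2); 2 - t on [1/2, 3/2)
treat the 2 regions marked off by 1 separately and sum
over [0, 1), the kernel integral of t/2 enters the sum
segment [1, 3) carries (2 - t/2); integrate it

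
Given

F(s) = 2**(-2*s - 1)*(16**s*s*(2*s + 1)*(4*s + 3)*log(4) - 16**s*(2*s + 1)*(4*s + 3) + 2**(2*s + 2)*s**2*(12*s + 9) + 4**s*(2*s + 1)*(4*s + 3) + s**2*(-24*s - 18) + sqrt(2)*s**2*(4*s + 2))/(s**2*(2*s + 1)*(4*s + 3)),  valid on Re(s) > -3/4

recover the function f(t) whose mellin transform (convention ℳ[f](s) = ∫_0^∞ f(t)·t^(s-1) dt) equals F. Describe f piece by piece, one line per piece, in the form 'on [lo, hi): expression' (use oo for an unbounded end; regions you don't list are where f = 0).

remove the power substitution first: t**(3/2) on [0, 1/2); 3*t on [1/2, 1); log(t) on [1, 2)
integrate the 3 segments split at 1/4, 1, then add the results
the [0, 1/4) slice contributes ∫ t**(3/4)·t^(s-1) dt
for t in [1/4, 1): the term is ∫ 3*sqrt(t)·t^(s-1)
segment [1, 4) carries log(sqrt(t)); integrate it

on [0, 1/4): t**(3/4)
on [1/4, 1): 3*sqrt(t)
on [1, 4): log(sqrt(t))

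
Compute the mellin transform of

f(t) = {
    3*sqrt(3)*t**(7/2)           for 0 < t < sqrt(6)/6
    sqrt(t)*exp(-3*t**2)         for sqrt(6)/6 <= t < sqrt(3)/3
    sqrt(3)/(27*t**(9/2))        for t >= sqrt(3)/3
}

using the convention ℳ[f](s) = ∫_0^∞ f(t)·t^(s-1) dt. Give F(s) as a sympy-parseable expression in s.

6**(3/4 - s/2)*(2**(s/2 + 1/4)*(2*s - 9)*(2*s + 7)*uppergamma(s/2 + 1/4, 1/2) - 2**(s/2 + 1/4)*(2*s - 9)*(2*s + 7)*uppergamma(s/2 + 1/4, 1) - 4*2**(s/2 + 1/4)*(2*s + 7) + sqrt(2)*(2*s - 9))/(12*(2*s - 9)*(2*s + 7))
  -7/2 < Re(s) < 9/2

undo the shared t-power: 3*sqrt(3)*t**3 on [0, sqrt(6)/6); exp(-3*t**2) on [sqrt(6)/6, sqrt(3)/3); sqrt(3)/(27*t**5) on [sqrt(3)/3, ∞)
invert the power substitution to get 3*sqrt(3)*t**(3/2) on [0, 1/6); exp(-3*t) on [1/6, 1/3); sqrt(3)/(27*t**(5/2)) on [1/3, ∞)
the common scale on t comes off first: t**(3/2) on [0, 1/2); exp(-t) on [1/2, 1); t**(-5/2) on [1, ∞)
cuts at sqrt(6)/6, sqrt(3)/3: linearity sums the 3 kernel integrals
for t in [0, sqrt(6)/6): the term is ∫ 3*sqrt(3)*t**(7/2)·t^(s-1)
segment sqrt(6)/6 to sqrt(3)/3 holds sqrt(t)*exp(-3*t**2); add its integral
segment sqrt(3)/3 to ∞ holds sqrt(3)/(27*t**(9/2)); add its integral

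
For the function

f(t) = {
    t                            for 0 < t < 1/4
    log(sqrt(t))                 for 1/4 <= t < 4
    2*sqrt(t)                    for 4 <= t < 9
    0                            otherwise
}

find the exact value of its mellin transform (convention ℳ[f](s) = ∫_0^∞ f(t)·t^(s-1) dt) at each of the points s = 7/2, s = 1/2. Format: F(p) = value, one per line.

strip the power substitution: t**2 on [0, 1/2); log(t) on [1/2, 2); 2*t on [2, 3)
slice at 1/4, 4, transform all 3 pieces, and sum them
∫ t·t^(s-1) over [0, 1/4)
segment [1/4, 4) carries log(sqrt(t)); integrate it
for t in [4, 9): the term is ∫ 2*sqrt(t)·t^(s-1)

F(7/2) = 16385*log(2)/448 + 355314901/112896
F(1/2) = 5*log(2) + 85/12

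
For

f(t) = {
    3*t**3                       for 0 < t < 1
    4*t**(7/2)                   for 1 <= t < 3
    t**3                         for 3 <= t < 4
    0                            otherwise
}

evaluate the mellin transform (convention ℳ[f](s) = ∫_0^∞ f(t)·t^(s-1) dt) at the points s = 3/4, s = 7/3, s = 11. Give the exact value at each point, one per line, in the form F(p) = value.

F(3/4) = -36*3**(3/4)/5 - 12/85 + 512*sqrt(2)/15 + 1296*3**(1/4)/17
F(7/3) = -729*3**(1/3)/16 - 69/560 + 192*2**(2/3) + 5832*3**(5/6)/35
F(11) = 38263752*sqrt(3)/29 + 3822961049/203

slice at 1, 3, transform all 3 pieces, and sum them
on [0, 1) integrate f = 3*t**3 against the kernel
for t in [1, 3): the term is ∫ 4*t**(7/2)·t^(s-1)
∫ over [3, 4) of t**3·t^(s-1) joins the sum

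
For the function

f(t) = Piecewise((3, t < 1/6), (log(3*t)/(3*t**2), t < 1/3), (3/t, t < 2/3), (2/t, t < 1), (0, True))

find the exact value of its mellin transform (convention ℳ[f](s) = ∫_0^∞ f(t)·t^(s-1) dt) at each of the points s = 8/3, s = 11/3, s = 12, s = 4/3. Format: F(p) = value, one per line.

strip the shared t-power: 3*t on [0, 1/6); log(3*t)/(3*t) on [1/6, 1/3); 3 on [1/3, 2/3); …
back out the common scale on t: t on [0, 1/2); log(t)/t on [1/2, 1); 3 on [1, 2); …
split f at 1/6, 1/3, 2/3: ℳ[f](s) collects 4 kernel integrals
segment [0, 1/6) carries 3; integrate it
between 1/6 and 1/3 the integrand is log(3*t)/(3*t**2)·t^(s-1)
the [1/3, 2/3) slice contributes ∫ 3/t·t^(s-1) dt
the [2/3, 1) slice contributes ∫ 2/t·t^(s-1) dt

F(8/3) = 6**(1/3)*(-216*2**(2/3) + 80*log(2) + 125 + 128*2**(1/3) + 192*6**(2/3))/960
F(11/3) = 6**(1/3)*(-1089*2**(2/3) + 220*log(2) + 157 + 2200*2**(1/3) + 4950*6**(2/3))/39600
F(12) = log(2)/1813985280 + 437869228439/2394460569600
F(4/3) = 6**(2/3)*(-30*2**(1/3) - 8*log(2) + 8*2**(2/3) + 13 + 16*6**(1/3))/16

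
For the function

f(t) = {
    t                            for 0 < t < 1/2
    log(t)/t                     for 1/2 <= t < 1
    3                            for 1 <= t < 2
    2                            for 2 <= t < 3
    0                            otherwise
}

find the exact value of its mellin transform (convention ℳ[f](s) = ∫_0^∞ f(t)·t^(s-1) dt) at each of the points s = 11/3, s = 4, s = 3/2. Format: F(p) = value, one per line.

slice at 1/2, 1, 2, transform all 4 pieces, and sum them
∫ over [0, 1/2) of t·t^(s-1) joins the sum
for t in [1/2, 1): the term is ∫ log(t)/t·t^(s-1)
segment [1, 2) carries 3; integrate it
segment 2 to 3 holds 2; add its integral

F(11/3) = -675/704 + 87*2**(1/3)/3584 + 3*2**(1/3)*log(2)/64 + 24*2**(2/3)/11 + 162*3**(2/3)/11
F(4) = log(2)/24 + 62869/1440
F(3/2) = -6 + sqrt(2)*log(2) + 203*sqrt(2)/60 + 4*sqrt(3)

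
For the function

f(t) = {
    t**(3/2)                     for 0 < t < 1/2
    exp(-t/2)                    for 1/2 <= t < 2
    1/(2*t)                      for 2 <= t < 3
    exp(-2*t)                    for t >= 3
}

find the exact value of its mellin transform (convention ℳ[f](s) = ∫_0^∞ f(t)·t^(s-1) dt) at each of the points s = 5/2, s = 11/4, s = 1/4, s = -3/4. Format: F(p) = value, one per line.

F(5/2) = -10*sqrt(2)*exp(-1) - 3*sqrt(2)*sqrt(pi)*erfc(1) - 2*sqrt(2)/3 + 3*sqrt(2)*sqrt(pi)*erfc(sqrt(6))/32 + 15*sqrt(3)*exp(-6)/8 + 1/64 + sqrt(3) + 3*sqrt(2)*sqrt(pi)*erfc(1/2) + 7*sqrt(2)*exp(-1/4)/2
F(11/4) = -4*2**(3/4)*uppergamma(11/4, 1) - 537*2**(3/4)/952 + 2**(1/4)*uppergamma(11/4, 6)/8 + 6*3**(3/4)/7 + 4*2**(3/4)*uppergamma(11/4, 1/4)
F(1/4) = -2**(1/4)*uppergamma(1/4, 1) - 2*3**(1/4)/9 + 2**(3/4)*uppergamma(1/4, 6)/2 + 10*2**(1/4)/21 + 2**(1/4)*uppergamma(1/4, 1/4)
F(-3/4) = -2**(1/4)*uppergamma(-3/4, 1)/2 - 2*3**(1/4)/63 + 2**(3/4)*uppergamma(-3/4, 6) + 31*2**(1/4)/42 + 2**(1/4)*uppergamma(-3/4, 1/4)/2

treat the 4 regions marked off by 1/2, 2, 3 separately and sum
∫ over [0, 1/2) of t**(3/2)·t^(s-1) joins the sum
on [1/2, 2) integrate f = exp(-t/2) against the kernel
∫ 1/(2*t)·t^(s-1) over [2, 3)
piece [3, ∞): integrate exp(-2*t) against the kernel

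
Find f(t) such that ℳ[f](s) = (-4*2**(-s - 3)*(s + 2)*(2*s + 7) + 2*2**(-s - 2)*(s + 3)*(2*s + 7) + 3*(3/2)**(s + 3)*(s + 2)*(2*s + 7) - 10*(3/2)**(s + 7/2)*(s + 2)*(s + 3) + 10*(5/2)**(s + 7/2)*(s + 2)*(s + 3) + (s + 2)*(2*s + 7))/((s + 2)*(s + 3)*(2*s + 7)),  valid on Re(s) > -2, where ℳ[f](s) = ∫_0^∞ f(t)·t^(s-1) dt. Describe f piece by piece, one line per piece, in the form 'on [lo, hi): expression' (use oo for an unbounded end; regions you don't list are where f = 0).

linearity at 1/2, 1, 3/2 turns ℳ[f](s) into 4 summed integrals
segment [0, 1/2) carries 2*t**2; integrate it
the [1/2, 1) slice contributes ∫ 4*t**3·t^(s-1) dt
between 1 and 3/2 the integrand is 3*t**3·t^(s-1)
[3/2, 5/2) adds the kernel integral of 5*t**(7/2)

on [0, 1/2): 2*t**2
on [1/2, 1): 4*t**3
on [1, 3/2): 3*t**3
on [3/2, 5/2): 5*t**(7/2)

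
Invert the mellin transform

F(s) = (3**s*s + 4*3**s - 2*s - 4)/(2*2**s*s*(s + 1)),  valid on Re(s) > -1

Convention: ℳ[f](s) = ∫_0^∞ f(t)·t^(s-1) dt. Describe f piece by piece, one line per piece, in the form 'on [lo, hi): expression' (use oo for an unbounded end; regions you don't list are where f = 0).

on [0, 1/2): t
on [1/2, 3/2): 2 - t

treat the 2 regions marked off by 1/2 separately and sum
for t in [0, 1/2): the term is ∫ t·t^(s-1)
∫ (2 - t)·t^(s-1) over [1/2, 3/2)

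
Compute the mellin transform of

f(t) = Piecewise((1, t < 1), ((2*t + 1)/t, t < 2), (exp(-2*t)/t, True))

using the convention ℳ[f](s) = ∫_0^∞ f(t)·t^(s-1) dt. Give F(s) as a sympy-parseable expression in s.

the shared t-power comes off first: t on [0, 1); 2*t + 1 on [1, 2); exp(-2*t) on [2, ∞)
breakpoints 1, 2: one integral from each of the 3 segments
piece [0, 1): integrate 1 against the kernel
[1, 2) adds the kernel integral of (2*t + 1)/t
for t in [2, ∞): the term is ∫ exp(-2*t)/t·t^(s-1)

(4*2**s*(1 - s) - 2*2**s + 5*4**s*(s - 1) + 4**s + 4*s*(s - 1)*uppergamma(s - 1, 4))/(2*2**s*s*(s - 1))
  Re(s) > 0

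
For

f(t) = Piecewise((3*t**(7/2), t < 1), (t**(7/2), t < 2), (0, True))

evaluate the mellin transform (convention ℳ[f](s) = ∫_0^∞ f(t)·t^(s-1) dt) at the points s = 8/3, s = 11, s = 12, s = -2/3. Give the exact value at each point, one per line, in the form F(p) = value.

F(8/3) = 12/37 + 384*2**(1/6)/37
F(11) = 4/29 + 32768*sqrt(2)/29
F(12) = 4/31 + 65536*sqrt(2)/31
F(-2/3) = 12/17 + 24*2**(5/6)/17

split f at 1: ℳ[f](s) collects 2 kernel integrals
[0, 1) adds the kernel integral of 3*t**(7/2)
[1, 2) adds the kernel integral of t**(7/2)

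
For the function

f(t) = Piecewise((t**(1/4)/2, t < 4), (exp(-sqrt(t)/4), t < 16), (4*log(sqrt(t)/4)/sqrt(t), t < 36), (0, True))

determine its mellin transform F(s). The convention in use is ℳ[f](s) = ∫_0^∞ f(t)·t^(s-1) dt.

2*2**(2*s)*(4**s*(4*s + 1)*(4*s**2 - 4*s + 1)*uppergamma(2*s, 1/2) - 4**s*(4*s + 1)*(4*s**2 - 4*s + 1)*uppergamma(2*s, 1) + 4**s*(4*s + 1) + 9**s*s*(4*s + 1)*(-4*log(2) + 4*log(3))/3 - 2*9**s*(4*s + 1)/3 + 9**s*(4*s + 1)*(-2*log(3) + 2*log(2))/3 + sqrt(2)*(4*s**2 - 4*s + 1))/((4*s + 1)*(4*s**2 - 4*s + 1))
  Re(s) > -1/4

invert the power substitution to get sqrt(t)/2 on [0, 2); exp(-t/4) on [2, 4); 4*log(t/4)/t on [4, 6)
remove the common scale on t first: sqrt(2)*sqrt(t)/2 on [0, 1); exp(-t/2) on [1, 2); 2*log(t/2)/t on [2, 3)
back out the common scale on t: sqrt(t) on [0, 1/2); exp(-t) on [1/2, 1); log(t)/t on [1, 3/2)
cuts at 4, 16: linearity sums the 3 kernel integrals
the [0, 4) slice contributes ∫ t**(1/4)/2·t^(s-1) dt
for t in [4, 16): the term is ∫ exp(-sqrt(t)/4)·t^(s-1)
piece [16, 36): integrate 4*log(sqrt(t)/4)/sqrt(t) against the kernel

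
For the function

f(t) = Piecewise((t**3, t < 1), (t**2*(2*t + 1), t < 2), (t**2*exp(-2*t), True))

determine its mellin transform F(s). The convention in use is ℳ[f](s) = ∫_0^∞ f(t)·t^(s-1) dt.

strip the shared t-power: t on [0, 1); 2*t + 1 on [1, 2); exp(-2*t) on [2, ∞)
split f at 1, 2: ℳ[f](s) collects 3 kernel integrals
the [0, 1) slice contributes ∫ t**3·t^(s-1) dt
on [1, 2) integrate f = t**2*(2*t + 1) against the kernel
for t in [2, ∞): the term is ∫ t**2*exp(-2*t)·t^(s-1)

(80*2**(2*s)*(s + 2) + 16*2**(2*s) - 8*2**s*(s + 2) - 4*2**s + (s + 2)*(s + 3)*uppergamma(s + 2, 4))/(4*2**s*(s + 2)*(s + 3))
  Re(s) > -3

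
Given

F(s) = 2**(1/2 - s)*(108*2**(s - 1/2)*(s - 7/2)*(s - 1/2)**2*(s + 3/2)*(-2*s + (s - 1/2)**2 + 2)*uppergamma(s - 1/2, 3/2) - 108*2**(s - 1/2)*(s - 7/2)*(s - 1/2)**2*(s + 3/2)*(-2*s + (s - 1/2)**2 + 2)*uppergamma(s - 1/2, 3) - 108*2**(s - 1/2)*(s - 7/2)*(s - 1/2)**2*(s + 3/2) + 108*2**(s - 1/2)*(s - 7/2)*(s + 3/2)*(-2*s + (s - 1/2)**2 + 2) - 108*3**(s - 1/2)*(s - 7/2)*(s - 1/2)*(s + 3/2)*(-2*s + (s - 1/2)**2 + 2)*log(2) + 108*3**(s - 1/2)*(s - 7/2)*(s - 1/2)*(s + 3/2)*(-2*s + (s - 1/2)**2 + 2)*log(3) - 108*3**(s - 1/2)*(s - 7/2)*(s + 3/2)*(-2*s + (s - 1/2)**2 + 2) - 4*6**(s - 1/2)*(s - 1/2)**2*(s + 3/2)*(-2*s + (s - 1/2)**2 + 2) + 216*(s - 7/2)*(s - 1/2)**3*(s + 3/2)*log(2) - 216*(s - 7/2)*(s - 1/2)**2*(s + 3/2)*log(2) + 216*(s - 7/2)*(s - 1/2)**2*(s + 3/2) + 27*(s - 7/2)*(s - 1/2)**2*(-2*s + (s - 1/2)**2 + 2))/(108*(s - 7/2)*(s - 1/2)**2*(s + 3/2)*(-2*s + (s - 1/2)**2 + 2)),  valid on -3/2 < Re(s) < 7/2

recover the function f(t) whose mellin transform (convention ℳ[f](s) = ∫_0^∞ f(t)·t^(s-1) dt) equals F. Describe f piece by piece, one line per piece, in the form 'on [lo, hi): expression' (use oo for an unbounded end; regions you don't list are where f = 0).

on [0, 1/2): t**(3/2)
on [1/2, 1): log(t)/t**(3/2)
on [1, 3/2): log(t)/sqrt(t)
on [3/2, 3): exp(-t)/sqrt(t)
on [3, oo): t**(-7/2)

reversing the shared t-power: t**(5/2) on [0, 1/2); log(t)/sqrt(t) on [1/2, 1); sqrt(t)*log(t) on [1, 3/2); …
remove the shared t-power first: t**2 on [0, 1/2); log(t)/t on [1/2, 1); log(t) on [1, 3/2); …
split f at 1/2, 1, 3/2, 3: ℳ[f](s) collects 5 kernel integrals
∫ t**(3/2)·t^(s-1) over [0, 1/2)
∫ log(t)/t**(3/2)·t^(s-1) over [1/2, 1)
∫ over [1, 3/2) of log(t)/sqrt(t)·t^(s-1) joins the sum
segment 3/2 to 3 holds exp(-t)/sqrt(t); add its integral
∫ t**(-7/2)·t^(s-1) over [3, ∞)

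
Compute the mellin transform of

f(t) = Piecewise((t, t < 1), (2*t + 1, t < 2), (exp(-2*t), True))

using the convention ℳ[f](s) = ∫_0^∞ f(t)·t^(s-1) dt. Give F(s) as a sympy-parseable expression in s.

the 3 pieces separated at 1, 2 each add one integral
between 0 and 1 the integrand is t·t^(s-1)
for t in [1, 2): the term is ∫ (2*t + 1)·t^(s-1)
between 2 and ∞ the integrand is exp(-2*t)·t^(s-1)

(2**s*s*(s + 1)*uppergamma(s, 4) - 2*4**s*s - 4**s + 5*8**s*s + 8**s)/(4**s*s*(s + 1))
  Re(s) > -1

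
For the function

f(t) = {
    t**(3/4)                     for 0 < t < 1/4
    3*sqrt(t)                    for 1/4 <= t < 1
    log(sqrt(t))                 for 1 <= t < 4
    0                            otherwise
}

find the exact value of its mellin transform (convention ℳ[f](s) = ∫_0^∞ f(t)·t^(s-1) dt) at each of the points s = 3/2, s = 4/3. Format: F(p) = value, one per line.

undo the power substitution: t**(3/2) on [0, 1/2); 3*t on [1/2, 1); log(t) on [1, 2)
treat the 3 regions marked off by 1/4, 1 separately and sum
on [0, 1/4): add ∫ t**(3/4)·t^(s-1) dt
segment [1/4, 1) carries 3*sqrt(t); integrate it
piece [1, 4): integrate log(sqrt(t)) against the kernel

F(3/2) = -43/288 + sqrt(2)/72 + 16*log(2)/3
F(4/3) = -9*2**(2/3)/8 - 9*2**(1/3)/88 + 3*2**(5/6)/200 + 675/352 + 3*2**(2/3)*log(2)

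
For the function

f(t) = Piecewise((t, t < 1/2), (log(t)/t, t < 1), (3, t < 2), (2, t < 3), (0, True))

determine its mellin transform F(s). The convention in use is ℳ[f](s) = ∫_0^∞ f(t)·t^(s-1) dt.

(2*2**(2*s)*(s + 1)*(s**2 - 2*s + 1) - 2*2**s*s*(s + 1) - 6*2**s*(s + 1)*(s**2 - 2*s + 1) + 4*6**s*(s + 1)*(s**2 - 2*s + 1) + 4*s**2*(s + 1)*log(2) - 4*s*(s + 1)*log(2) + 4*s*(s + 1) + s*(s**2 - 2*s + 1))/(2*2**s*s*(s + 1)*(s**2 - 2*s + 1))
  Re(s) > -1

decompose at 1/2, 1, 2; ℳ[f](s) sums the 4 pieces' integrals
∫ over [0, 1/2) of t·t^(s-1) joins the sum
between 1/2 and 1 the integrand is log(t)/t·t^(s-1)
between 1 and 2 the integrand is 3·t^(s-1)
piece [2, 3): integrate 2 against the kernel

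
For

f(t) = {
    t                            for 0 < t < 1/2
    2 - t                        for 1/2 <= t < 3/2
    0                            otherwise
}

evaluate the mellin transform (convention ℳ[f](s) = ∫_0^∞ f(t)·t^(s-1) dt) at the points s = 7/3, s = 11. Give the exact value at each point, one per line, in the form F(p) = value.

f breaks at 1/2 into 2 integrals to sum
on [0, 1/2) integrate f = t against the kernel
on [1/2, 3/2) integrate f = (2 - t) against the kernel

F(7/3) = 3*2**(2/3)*(-26 + 171*3**(1/3))/1120
F(11) = 2657179/540672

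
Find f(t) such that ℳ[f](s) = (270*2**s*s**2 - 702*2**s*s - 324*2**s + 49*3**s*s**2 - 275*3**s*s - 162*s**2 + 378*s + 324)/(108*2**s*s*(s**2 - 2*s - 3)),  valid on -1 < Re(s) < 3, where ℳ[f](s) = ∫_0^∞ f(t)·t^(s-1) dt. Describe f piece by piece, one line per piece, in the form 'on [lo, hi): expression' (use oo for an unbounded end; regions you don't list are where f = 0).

on [0, 1/2): t
on [1/2, 1): 2*t + 1
on [1, 3/2): t/2
on [3/2, oo): t**(-3)

decompose at 1/2, 1, 3/2; ℳ[f](s) sums the 4 pieces' integrals
[0, 1/2) adds the kernel integral of t
on [1/2, 1) integrate f = (2*t + 1) against the kernel
∫ t/2·t^(s-1) over [1, 3/2)
the [3/2, ∞) slice contributes ∫ t**(-3)·t^(s-1) dt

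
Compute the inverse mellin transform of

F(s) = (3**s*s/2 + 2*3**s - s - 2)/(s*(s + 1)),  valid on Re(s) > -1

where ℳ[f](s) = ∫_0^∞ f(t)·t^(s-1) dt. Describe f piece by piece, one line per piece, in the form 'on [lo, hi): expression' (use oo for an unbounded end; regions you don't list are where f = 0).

on [0, 1): t/2
on [1, 3): 2 - t/2

the common scale on t comes off first: t on [0, 1/2); 2 - t on [1/2, 3/2)
along the cuts 1, ℳ[f](s) splits into 2 integrals
between 0 and 1 the integrand is t/2·t^(s-1)
over [1, 3), the kernel integral of (2 - t/2) enters the sum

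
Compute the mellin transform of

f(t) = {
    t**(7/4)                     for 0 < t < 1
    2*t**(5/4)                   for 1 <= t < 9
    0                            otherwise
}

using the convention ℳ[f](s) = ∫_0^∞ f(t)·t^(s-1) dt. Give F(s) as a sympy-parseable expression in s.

back out the shared t-power: t**(3/4) on [0, 1); 2*t**(1/4) on [1, 9)
strip the power substitution: t**(3/2) on [0, 1); 2*sqrt(t) on [1, 3)
split f at 1: ℳ[f](s) collects 2 kernel integrals
on [0, 1) integrate f = t**(7/4) against the kernel
for t in [1, 9): the term is ∫ 2*t**(5/4)·t^(s-1)

4*(2*3**(2*s + 5/2)*(4*s + 7) - 4*s - 9)/((4*s + 5)*(4*s + 7))
  Re(s) > -7/4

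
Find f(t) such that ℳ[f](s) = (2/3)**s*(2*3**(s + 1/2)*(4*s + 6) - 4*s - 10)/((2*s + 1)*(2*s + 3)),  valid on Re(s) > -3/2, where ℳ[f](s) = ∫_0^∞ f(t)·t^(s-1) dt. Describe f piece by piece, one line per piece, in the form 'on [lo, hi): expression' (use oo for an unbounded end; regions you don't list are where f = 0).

on [0, 2/3): 3*sqrt(6)*t**(3/2)/4
on [2/3, 2): sqrt(6)*sqrt(t)

undo the common scale on t: t**(3/2) on [0, 1); 2*sqrt(t) on [1, 3)
decompose at 2/3; ℳ[f](s) sums the 2 pieces' integrals
for t in [0, 2/3): the term is ∫ 3*sqrt(6)*t**(3/2)/4·t^(s-1)
[2/3, 2) adds the kernel integral of sqrt(6)*sqrt(t)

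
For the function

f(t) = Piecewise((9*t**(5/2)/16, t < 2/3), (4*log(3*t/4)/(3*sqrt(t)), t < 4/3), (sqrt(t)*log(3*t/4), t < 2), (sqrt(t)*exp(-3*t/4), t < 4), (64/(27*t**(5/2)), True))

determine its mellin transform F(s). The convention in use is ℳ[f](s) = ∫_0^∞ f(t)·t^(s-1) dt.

reversing the shared t-power: 9*t**2/16 on [0, 2/3); 4*log(3*t/4)/(3*t) on [2/3, 4/3); log(3*t/4) on [4/3, 2); …
back out the common scale on t: 9*t**2/4 on [0, 1/3); 2*log(3*t/2)/(3*t) on [1/3, 2/3); log(3*t/2) on [2/3, 1); …
the common scale on t comes off first: t**2 on [0, 1/2); log(t)/t on [1/2, 1); log(t) on [1, 3/2); …
cuts at 2/3, 4/3, 2, 4: linearity sums the 5 kernel integrals
piece [0, 2/3): integrate 9*t**(5/2)/16 against the kernel
for t in [2/3, 4/3): the term is ∫ 4*log(3*t/4)/(3*sqrt(t))·t^(s-1)
∫ sqrt(t)*log(3*t/4)·t^(s-1) over [4/3, 2)
on [2, 4): add ∫ sqrt(t)*exp(-3*t/4)·t^(s-1) dt
on [4, ∞) integrate f = 64/(27*t**(5/2)) against the kernel

2**(s + 1/2)*3**(-s - 1/2)*(108*2**(s + 1/2)*(-2*s + (s + 1/2)**2)*(s - 5/2)*(s + 1/2)**2*(s + 5/2)*uppergamma(s + 1/2, 3/2) - 108*2**(s + 1/2)*(-2*s + (s + 1/2)**2)*(s - 5/2)*(s + 1/2)**2*(s + 5/2)*uppergamma(s + 1/2, 3) + 108*2**(s + 1/2)*(-2*s + (s + 1/2)**2)*(s - 5/2)*(s + 5/2) - 108*2**(s + 1/2)*(s - 5/2)*(s + 1/2)**2*(s + 5/2) - 108*3**(s + 1/2)*(-2*s + (s + 1/2)**2)*(s - 5/2)*(s + 1/2)*(s + 5/2)*log(2) + 108*3**(s + 1/2)*(-2*s + (s + 1/2)**2)*(s - 5/2)*(s + 1/2)*(s + 5/2)*log(3) - 108*3**(s + 1/2)*(-2*s + (s + 1/2)**2)*(s - 5/2)*(s + 5/2) - 4*6**(s + 1/2)*(-2*s + (s + 1/2)**2)*(s + 1/2)**2*(s + 5/2) + 27*(-2*s + (s + 1/2)**2)*(s - 5/2)*(s + 1/2)**2 + 216*(s - 5/2)*(s + 1/2)**3*(s + 5/2)*log(2) - 216*(s - 5/2)*(s + 1/2)**2*(s + 5/2)*log(2) + 216*(s - 5/2)*(s + 1/2)**2*(s + 5/2))/(108*(-2*s + (s + 1/2)**2)*(s - 5/2)*(s + 1/2)**2*(s + 5/2))
  -5/2 < Re(s) < 5/2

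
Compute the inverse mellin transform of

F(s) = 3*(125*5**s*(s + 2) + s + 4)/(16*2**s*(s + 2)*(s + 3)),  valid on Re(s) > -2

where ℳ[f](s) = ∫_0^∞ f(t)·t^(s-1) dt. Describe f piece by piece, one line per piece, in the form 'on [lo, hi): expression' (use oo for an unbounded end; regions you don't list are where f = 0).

along the cuts 1/2, ℳ[f](s) splits into 2 integrals
∫ over [0, 1/2) of 3*t**2/2·t^(s-1) joins the sum
on [1/2, 5/2): add ∫ 3*t**3/2·t^(s-1) dt

on [0, 1/2): 3*t**2/2
on [1/2, 5/2): 3*t**3/2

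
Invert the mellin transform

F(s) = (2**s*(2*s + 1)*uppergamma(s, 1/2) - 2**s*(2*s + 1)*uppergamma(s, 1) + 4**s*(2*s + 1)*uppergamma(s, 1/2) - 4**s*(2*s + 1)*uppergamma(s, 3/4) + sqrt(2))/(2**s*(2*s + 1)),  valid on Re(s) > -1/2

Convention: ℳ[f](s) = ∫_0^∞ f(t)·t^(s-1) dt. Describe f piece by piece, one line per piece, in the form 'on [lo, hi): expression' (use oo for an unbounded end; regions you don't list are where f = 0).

on [0, 1/2): sqrt(t)
on [1/2, 1): exp(-t)
on [1, 3/2): exp(-t/2)

split f at 1/2, 1: ℳ[f](s) collects 3 kernel integrals
on [0, 1/2) integrate f = sqrt(t) against the kernel
for t in [1/2, 1): the term is ∫ exp(-t)·t^(s-1)
segment 1 to 3/2 holds exp(-t/2); add its integral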